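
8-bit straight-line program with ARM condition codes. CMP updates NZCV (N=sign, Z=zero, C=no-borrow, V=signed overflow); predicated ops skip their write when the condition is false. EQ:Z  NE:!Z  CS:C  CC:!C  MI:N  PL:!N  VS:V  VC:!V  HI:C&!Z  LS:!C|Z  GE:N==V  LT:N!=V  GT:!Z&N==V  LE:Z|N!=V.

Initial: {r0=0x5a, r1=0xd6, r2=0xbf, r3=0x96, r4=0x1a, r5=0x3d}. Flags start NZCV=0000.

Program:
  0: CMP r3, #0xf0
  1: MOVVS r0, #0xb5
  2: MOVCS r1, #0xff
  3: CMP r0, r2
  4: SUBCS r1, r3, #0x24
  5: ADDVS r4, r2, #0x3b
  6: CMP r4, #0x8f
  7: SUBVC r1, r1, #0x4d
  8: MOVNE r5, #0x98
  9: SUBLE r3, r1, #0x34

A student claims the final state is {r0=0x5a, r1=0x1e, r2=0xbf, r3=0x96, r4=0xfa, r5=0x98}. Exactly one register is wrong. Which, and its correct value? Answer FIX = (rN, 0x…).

[0] flags=1000 → (cmp)
[1] flags=1000 VS?F → skip
[2] flags=1000 CS?F → skip
[3] flags=1001 → (cmp)
[4] flags=1001 CS?F → skip
[5] flags=1001 VS?T → r4=0xfa
[6] flags=0010 → (cmp)
[7] flags=0010 VC?T → r1=0x89
[8] flags=0010 NE?T → r5=0x98
[9] flags=0010 LE?F → skip

FIX = (r1, 0x89)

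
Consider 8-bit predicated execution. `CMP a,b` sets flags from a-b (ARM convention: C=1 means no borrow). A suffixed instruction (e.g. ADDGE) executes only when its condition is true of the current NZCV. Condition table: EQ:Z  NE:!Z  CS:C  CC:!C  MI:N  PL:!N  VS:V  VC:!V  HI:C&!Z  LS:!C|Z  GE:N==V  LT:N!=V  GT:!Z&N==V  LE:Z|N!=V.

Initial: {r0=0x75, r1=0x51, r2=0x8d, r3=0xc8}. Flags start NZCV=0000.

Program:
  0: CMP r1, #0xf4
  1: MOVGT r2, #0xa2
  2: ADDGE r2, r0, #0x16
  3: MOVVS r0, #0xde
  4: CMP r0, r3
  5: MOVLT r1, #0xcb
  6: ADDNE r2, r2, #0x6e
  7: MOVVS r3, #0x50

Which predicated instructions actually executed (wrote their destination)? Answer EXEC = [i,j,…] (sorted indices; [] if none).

EXEC = [1,2,6,7]

0: ✓ CMP  NZCV=0000
1: ✓ MOVGT  r2←0xa2
2: ✓ ADDGE  r2←0x8b
3: · MOVVS
4: ✓ CMP  NZCV=1001
5: · MOVLT
6: ✓ ADDNE  r2←0xf9
7: ✓ MOVVS  r3←0x50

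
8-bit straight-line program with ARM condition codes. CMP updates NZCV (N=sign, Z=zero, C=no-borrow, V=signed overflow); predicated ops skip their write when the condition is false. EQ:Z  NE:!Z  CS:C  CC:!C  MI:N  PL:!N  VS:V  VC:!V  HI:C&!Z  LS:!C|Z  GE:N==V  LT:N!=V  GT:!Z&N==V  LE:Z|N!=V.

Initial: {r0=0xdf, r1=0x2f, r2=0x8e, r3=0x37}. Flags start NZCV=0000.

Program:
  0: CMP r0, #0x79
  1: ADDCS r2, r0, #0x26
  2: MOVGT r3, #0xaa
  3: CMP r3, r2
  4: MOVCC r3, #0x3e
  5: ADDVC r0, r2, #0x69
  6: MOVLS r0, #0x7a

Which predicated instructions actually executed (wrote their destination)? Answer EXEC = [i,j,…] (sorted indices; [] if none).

0: ✓ CMP  NZCV=0011
1: ✓ ADDCS  r2←0x05
2: · MOVGT
3: ✓ CMP  NZCV=0010
4: · MOVCC
5: ✓ ADDVC  r0←0x6e
6: · MOVLS

EXEC = [1,5]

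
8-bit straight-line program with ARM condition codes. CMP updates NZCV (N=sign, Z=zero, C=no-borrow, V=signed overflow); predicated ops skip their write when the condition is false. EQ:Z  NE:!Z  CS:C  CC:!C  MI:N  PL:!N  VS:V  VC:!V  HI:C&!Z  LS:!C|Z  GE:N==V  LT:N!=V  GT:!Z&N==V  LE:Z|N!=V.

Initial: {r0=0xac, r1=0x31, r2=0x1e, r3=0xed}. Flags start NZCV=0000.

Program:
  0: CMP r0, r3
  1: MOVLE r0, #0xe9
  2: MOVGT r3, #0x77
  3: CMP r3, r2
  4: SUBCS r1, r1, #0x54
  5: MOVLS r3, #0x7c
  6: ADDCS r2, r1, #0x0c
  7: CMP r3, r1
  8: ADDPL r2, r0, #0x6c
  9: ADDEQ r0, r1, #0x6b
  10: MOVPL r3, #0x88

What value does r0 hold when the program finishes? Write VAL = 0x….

VAL = 0xe9

0: ✓ CMP  NZCV=1000
1: ✓ MOVLE  r0←0xe9
2: · MOVGT
3: ✓ CMP  NZCV=1010
4: ✓ SUBCS  r1←0xdd
5: · MOVLS
6: ✓ ADDCS  r2←0xe9
7: ✓ CMP  NZCV=0010
8: ✓ ADDPL  r2←0x55
9: · ADDEQ
10: ✓ MOVPL  r3←0x88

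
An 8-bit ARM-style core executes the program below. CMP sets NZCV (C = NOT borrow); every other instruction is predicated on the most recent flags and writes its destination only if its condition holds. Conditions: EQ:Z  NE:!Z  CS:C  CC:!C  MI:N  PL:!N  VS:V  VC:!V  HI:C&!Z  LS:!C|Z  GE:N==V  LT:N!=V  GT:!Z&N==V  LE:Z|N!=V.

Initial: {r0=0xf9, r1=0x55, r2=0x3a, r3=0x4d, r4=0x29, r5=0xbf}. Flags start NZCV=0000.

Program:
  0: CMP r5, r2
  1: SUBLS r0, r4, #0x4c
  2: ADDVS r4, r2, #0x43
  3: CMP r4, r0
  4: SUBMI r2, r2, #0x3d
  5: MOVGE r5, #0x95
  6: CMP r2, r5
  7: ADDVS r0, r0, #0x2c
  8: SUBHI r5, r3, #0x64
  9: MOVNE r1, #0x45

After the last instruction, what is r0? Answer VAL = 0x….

0: ✓ CMP  NZCV=1010
1: · SUBLS
2: · ADDVS
3: ✓ CMP  NZCV=0000
4: · SUBMI
5: ✓ MOVGE  r5←0x95
6: ✓ CMP  NZCV=1001
7: ✓ ADDVS  r0←0x25
8: · SUBHI
9: ✓ MOVNE  r1←0x45

VAL = 0x25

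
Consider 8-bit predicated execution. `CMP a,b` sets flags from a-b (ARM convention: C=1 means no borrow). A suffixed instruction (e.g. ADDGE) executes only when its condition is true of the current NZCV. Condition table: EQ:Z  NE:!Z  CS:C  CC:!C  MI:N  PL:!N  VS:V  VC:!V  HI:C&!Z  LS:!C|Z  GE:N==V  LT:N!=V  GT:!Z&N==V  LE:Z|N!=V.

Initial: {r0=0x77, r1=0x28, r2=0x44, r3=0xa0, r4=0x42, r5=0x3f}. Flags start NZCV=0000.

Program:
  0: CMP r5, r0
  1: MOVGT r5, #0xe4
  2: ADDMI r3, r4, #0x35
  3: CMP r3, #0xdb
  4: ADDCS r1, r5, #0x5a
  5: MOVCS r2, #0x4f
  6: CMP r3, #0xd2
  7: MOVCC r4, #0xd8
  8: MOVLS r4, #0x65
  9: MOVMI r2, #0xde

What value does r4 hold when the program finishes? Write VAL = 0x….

VAL = 0x65

[0] flags=1000 → (cmp)
[1] flags=1000 GT?F → skip
[2] flags=1000 MI?T → r3=0x77
[3] flags=1001 → (cmp)
[4] flags=1001 CS?F → skip
[5] flags=1001 CS?F → skip
[6] flags=1001 → (cmp)
[7] flags=1001 CC?T → r4=0xd8
[8] flags=1001 LS?T → r4=0x65
[9] flags=1001 MI?T → r2=0xde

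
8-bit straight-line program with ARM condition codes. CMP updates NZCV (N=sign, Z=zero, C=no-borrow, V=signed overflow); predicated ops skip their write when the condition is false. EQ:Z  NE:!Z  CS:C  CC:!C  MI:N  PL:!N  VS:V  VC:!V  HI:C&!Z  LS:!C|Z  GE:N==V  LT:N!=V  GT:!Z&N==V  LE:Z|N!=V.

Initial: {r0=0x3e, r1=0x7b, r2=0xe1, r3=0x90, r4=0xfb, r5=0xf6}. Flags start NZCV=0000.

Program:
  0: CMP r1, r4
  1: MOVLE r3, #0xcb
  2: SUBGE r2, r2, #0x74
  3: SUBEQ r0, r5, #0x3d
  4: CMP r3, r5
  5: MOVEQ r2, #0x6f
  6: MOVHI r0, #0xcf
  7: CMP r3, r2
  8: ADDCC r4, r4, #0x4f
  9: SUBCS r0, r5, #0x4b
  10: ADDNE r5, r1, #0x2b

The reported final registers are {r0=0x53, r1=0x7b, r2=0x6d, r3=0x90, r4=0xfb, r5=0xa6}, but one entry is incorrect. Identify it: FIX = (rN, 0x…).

0: ✓ CMP  NZCV=1001
1: · MOVLE
2: ✓ SUBGE  r2←0x6d
3: · SUBEQ
4: ✓ CMP  NZCV=1000
5: · MOVEQ
6: · MOVHI
7: ✓ CMP  NZCV=0011
8: · ADDCC
9: ✓ SUBCS  r0←0xab
10: ✓ ADDNE  r5←0xa6

FIX = (r0, 0xab)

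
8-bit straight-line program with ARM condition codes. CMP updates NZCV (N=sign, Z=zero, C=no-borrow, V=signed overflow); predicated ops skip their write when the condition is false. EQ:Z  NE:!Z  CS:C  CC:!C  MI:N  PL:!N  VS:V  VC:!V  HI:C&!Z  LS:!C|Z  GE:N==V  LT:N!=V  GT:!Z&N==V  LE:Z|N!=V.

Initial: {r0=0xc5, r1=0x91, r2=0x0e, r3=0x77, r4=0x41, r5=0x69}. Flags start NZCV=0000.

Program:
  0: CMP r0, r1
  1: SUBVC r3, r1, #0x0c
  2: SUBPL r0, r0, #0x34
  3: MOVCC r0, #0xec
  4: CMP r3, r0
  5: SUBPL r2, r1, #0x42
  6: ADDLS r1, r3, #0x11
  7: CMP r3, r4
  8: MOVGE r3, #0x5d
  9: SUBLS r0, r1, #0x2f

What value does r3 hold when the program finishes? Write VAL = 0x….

[0] flags=0010 → (cmp)
[1] flags=0010 VC?T → r3=0x85
[2] flags=0010 PL?T → r0=0x91
[3] flags=0010 CC?F → skip
[4] flags=1000 → (cmp)
[5] flags=1000 PL?F → skip
[6] flags=1000 LS?T → r1=0x96
[7] flags=0011 → (cmp)
[8] flags=0011 GE?F → skip
[9] flags=0011 LS?F → skip

VAL = 0x85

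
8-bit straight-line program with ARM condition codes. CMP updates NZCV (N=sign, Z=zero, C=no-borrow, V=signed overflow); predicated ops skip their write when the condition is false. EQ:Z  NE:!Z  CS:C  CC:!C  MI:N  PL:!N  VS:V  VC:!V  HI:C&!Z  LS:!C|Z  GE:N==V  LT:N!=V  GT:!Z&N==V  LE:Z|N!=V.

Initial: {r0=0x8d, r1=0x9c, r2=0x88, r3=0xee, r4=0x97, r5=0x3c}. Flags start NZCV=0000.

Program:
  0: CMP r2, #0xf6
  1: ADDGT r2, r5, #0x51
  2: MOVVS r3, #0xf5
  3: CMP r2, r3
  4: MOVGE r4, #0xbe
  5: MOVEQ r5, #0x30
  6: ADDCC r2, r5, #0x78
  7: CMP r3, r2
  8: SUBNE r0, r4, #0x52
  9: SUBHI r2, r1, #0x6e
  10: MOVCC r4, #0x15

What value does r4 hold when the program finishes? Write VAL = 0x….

0: ✓ CMP  NZCV=1000
1: · ADDGT
2: · MOVVS
3: ✓ CMP  NZCV=1000
4: · MOVGE
5: · MOVEQ
6: ✓ ADDCC  r2←0xb4
7: ✓ CMP  NZCV=0010
8: ✓ SUBNE  r0←0x45
9: ✓ SUBHI  r2←0x2e
10: · MOVCC

VAL = 0x97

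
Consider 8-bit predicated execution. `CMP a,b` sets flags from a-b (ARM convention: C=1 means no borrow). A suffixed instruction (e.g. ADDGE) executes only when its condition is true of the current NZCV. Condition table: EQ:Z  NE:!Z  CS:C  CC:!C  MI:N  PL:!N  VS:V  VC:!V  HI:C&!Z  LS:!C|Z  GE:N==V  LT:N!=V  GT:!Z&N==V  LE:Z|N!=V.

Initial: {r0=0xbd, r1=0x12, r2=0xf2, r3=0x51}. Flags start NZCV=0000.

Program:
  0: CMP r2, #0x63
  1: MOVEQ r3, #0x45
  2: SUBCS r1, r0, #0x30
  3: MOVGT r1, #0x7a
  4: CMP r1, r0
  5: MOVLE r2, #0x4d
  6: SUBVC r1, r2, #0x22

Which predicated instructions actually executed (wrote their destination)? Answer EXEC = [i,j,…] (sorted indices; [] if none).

EXEC = [2,5,6]

0: ✓ CMP  NZCV=1010
1: · MOVEQ
2: ✓ SUBCS  r1←0x8d
3: · MOVGT
4: ✓ CMP  NZCV=1000
5: ✓ MOVLE  r2←0x4d
6: ✓ SUBVC  r1←0x2b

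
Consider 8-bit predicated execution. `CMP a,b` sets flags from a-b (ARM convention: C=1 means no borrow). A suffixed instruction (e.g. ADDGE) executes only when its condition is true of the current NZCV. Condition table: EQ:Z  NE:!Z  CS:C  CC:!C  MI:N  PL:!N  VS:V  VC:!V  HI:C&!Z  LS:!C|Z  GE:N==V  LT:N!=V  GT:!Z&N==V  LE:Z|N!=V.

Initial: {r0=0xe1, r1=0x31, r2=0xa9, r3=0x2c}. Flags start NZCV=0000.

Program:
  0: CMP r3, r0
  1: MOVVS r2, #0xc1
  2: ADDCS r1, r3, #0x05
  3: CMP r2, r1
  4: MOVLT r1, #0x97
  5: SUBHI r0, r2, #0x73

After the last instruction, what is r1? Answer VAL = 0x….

VAL = 0x97

[0] flags=0000 → (cmp)
[1] flags=0000 VS?F → skip
[2] flags=0000 CS?F → skip
[3] flags=0011 → (cmp)
[4] flags=0011 LT?T → r1=0x97
[5] flags=0011 HI?T → r0=0x36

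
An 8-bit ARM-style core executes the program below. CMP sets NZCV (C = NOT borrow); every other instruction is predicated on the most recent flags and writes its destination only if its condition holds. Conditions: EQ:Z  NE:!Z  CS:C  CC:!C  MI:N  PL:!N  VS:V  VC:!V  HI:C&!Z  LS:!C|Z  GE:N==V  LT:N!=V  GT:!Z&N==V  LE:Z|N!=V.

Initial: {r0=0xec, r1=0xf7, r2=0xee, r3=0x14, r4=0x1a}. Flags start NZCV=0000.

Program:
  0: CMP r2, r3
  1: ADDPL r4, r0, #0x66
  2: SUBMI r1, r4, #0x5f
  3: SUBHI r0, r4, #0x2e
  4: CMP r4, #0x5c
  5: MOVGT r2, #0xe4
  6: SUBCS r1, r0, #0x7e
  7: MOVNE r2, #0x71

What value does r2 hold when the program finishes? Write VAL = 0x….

VAL = 0x71

0: ✓ CMP  NZCV=1010
1: · ADDPL
2: ✓ SUBMI  r1←0xbb
3: ✓ SUBHI  r0←0xec
4: ✓ CMP  NZCV=1000
5: · MOVGT
6: · SUBCS
7: ✓ MOVNE  r2←0x71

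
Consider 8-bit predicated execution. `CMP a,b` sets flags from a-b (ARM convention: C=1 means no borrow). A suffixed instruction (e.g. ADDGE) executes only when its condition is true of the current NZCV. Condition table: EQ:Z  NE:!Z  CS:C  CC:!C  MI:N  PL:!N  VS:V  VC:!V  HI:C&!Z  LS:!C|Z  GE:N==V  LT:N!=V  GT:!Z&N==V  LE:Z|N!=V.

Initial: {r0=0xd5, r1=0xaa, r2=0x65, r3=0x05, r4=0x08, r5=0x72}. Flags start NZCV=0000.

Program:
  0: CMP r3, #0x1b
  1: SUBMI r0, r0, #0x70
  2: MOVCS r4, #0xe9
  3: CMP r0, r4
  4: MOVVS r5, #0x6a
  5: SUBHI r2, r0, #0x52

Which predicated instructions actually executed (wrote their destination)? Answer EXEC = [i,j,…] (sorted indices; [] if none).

EXEC = [1,5]

[0] flags=1000 → (cmp)
[1] flags=1000 MI?T → r0=0x65
[2] flags=1000 CS?F → skip
[3] flags=0010 → (cmp)
[4] flags=0010 VS?F → skip
[5] flags=0010 HI?T → r2=0x13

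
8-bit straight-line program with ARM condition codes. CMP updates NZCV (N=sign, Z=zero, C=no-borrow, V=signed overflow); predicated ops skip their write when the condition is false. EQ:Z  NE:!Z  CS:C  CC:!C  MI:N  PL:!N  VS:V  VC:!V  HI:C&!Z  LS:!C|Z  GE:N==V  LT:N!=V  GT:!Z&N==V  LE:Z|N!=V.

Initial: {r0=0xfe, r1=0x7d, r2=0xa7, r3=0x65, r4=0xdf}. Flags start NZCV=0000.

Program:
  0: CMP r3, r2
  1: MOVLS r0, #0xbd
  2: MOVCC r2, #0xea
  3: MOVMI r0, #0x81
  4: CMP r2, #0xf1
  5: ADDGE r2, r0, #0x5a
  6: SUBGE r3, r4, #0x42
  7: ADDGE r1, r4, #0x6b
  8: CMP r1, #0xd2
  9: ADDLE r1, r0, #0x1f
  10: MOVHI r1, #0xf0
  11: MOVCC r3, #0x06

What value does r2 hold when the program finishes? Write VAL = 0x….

VAL = 0xea

[0] flags=1001 → (cmp)
[1] flags=1001 LS?T → r0=0xbd
[2] flags=1001 CC?T → r2=0xea
[3] flags=1001 MI?T → r0=0x81
[4] flags=1000 → (cmp)
[5] flags=1000 GE?F → skip
[6] flags=1000 GE?F → skip
[7] flags=1000 GE?F → skip
[8] flags=1001 → (cmp)
[9] flags=1001 LE?F → skip
[10] flags=1001 HI?F → skip
[11] flags=1001 CC?T → r3=0x06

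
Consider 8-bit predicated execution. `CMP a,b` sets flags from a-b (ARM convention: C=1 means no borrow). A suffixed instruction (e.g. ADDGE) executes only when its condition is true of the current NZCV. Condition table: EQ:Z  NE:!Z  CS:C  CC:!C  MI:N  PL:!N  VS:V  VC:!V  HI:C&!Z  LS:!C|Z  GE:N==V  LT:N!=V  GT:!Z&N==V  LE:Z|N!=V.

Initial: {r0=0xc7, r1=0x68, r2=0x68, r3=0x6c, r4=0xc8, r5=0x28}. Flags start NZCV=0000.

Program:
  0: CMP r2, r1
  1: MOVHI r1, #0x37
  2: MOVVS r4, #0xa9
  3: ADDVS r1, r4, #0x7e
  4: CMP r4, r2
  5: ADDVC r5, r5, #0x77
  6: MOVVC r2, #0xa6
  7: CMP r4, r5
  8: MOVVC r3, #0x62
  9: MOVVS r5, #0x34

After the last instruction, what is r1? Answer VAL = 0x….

VAL = 0x68

[0] flags=0110 → (cmp)
[1] flags=0110 HI?F → skip
[2] flags=0110 VS?F → skip
[3] flags=0110 VS?F → skip
[4] flags=0011 → (cmp)
[5] flags=0011 VC?F → skip
[6] flags=0011 VC?F → skip
[7] flags=1010 → (cmp)
[8] flags=1010 VC?T → r3=0x62
[9] flags=1010 VS?F → skip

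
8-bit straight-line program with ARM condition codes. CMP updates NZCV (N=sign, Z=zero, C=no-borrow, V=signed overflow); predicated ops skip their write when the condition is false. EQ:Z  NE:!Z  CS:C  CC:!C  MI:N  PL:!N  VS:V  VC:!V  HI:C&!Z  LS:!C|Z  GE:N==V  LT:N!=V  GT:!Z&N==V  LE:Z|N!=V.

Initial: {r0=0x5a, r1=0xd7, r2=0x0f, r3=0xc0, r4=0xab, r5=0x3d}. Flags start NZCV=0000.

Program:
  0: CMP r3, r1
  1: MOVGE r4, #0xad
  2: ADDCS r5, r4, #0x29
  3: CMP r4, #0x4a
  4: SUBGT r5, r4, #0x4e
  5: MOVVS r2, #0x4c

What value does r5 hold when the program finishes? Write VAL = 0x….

VAL = 0x3d

[0] flags=1000 → (cmp)
[1] flags=1000 GE?F → skip
[2] flags=1000 CS?F → skip
[3] flags=0011 → (cmp)
[4] flags=0011 GT?F → skip
[5] flags=0011 VS?T → r2=0x4c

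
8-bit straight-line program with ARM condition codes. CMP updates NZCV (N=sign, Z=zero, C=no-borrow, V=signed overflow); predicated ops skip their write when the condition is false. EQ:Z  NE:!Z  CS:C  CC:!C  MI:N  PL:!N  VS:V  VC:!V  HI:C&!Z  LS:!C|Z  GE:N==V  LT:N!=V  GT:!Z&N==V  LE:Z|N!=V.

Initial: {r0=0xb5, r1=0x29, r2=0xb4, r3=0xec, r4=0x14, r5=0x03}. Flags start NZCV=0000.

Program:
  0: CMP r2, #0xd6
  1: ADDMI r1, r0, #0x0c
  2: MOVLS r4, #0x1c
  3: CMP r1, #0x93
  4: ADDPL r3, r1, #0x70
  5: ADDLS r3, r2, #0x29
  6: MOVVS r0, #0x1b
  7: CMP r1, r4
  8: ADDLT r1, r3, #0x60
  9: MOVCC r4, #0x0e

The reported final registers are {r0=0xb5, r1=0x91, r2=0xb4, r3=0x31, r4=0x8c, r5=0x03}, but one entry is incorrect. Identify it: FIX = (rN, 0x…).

0: ✓ CMP  NZCV=1000
1: ✓ ADDMI  r1←0xc1
2: ✓ MOVLS  r4←0x1c
3: ✓ CMP  NZCV=0010
4: ✓ ADDPL  r3←0x31
5: · ADDLS
6: · MOVVS
7: ✓ CMP  NZCV=1010
8: ✓ ADDLT  r1←0x91
9: · MOVCC

FIX = (r4, 0x1c)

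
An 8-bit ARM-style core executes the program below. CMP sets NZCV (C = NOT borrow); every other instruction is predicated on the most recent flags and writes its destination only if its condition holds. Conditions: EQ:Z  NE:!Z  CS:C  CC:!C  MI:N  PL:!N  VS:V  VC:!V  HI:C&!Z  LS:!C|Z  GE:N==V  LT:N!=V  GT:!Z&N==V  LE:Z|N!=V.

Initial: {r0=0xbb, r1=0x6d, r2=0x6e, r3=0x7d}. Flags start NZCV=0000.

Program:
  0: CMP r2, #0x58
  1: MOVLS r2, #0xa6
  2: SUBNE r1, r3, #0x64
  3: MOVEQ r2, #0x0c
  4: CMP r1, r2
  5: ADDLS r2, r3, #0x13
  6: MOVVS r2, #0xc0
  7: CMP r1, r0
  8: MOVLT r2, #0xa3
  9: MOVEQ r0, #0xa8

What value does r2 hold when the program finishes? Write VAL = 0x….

VAL = 0x90

[0] flags=0010 → (cmp)
[1] flags=0010 LS?F → skip
[2] flags=0010 NE?T → r1=0x19
[3] flags=0010 EQ?F → skip
[4] flags=1000 → (cmp)
[5] flags=1000 LS?T → r2=0x90
[6] flags=1000 VS?F → skip
[7] flags=0000 → (cmp)
[8] flags=0000 LT?F → skip
[9] flags=0000 EQ?F → skip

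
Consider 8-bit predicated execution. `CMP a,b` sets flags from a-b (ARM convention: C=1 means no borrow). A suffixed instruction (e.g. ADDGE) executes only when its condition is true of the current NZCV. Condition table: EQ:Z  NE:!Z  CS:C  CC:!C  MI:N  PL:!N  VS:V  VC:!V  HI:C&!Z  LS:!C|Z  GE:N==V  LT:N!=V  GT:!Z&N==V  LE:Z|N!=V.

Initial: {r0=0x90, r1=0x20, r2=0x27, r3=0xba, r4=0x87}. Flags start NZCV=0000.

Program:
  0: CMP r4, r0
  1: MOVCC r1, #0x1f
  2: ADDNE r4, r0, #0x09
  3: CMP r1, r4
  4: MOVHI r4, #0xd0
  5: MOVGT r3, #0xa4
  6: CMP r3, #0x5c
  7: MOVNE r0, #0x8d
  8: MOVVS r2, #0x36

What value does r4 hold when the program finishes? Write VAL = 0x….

VAL = 0x99

[0] flags=1000 → (cmp)
[1] flags=1000 CC?T → r1=0x1f
[2] flags=1000 NE?T → r4=0x99
[3] flags=1001 → (cmp)
[4] flags=1001 HI?F → skip
[5] flags=1001 GT?T → r3=0xa4
[6] flags=0011 → (cmp)
[7] flags=0011 NE?T → r0=0x8d
[8] flags=0011 VS?T → r2=0x36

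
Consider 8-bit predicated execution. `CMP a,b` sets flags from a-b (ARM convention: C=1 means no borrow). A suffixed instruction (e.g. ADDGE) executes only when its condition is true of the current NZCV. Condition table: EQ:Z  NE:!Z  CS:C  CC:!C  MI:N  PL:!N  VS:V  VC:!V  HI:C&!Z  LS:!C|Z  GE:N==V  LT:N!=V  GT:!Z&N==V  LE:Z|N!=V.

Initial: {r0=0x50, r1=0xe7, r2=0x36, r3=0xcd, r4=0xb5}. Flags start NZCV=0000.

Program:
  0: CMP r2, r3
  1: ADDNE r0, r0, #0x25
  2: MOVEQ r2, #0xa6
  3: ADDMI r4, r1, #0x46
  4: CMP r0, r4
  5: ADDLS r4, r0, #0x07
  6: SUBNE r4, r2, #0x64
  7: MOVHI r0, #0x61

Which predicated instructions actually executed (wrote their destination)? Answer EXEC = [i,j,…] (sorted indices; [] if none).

EXEC = [1,5,6]

[0] flags=0000 → (cmp)
[1] flags=0000 NE?T → r0=0x75
[2] flags=0000 EQ?F → skip
[3] flags=0000 MI?F → skip
[4] flags=1001 → (cmp)
[5] flags=1001 LS?T → r4=0x7c
[6] flags=1001 NE?T → r4=0xd2
[7] flags=1001 HI?F → skip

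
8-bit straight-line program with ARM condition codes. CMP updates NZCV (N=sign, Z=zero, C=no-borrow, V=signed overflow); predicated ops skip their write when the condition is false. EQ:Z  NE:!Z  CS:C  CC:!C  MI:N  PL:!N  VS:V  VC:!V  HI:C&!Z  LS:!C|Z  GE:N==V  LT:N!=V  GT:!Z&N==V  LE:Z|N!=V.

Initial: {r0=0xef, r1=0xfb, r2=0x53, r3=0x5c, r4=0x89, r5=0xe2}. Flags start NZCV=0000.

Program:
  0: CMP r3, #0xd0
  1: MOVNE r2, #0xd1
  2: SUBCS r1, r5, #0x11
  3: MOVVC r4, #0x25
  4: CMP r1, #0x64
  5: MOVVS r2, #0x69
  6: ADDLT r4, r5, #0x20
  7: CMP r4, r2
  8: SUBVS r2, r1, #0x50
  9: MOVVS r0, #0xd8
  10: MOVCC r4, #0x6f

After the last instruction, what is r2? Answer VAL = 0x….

VAL = 0xd1

[0] flags=1001 → (cmp)
[1] flags=1001 NE?T → r2=0xd1
[2] flags=1001 CS?F → skip
[3] flags=1001 VC?F → skip
[4] flags=1010 → (cmp)
[5] flags=1010 VS?F → skip
[6] flags=1010 LT?T → r4=0x02
[7] flags=0000 → (cmp)
[8] flags=0000 VS?F → skip
[9] flags=0000 VS?F → skip
[10] flags=0000 CC?T → r4=0x6f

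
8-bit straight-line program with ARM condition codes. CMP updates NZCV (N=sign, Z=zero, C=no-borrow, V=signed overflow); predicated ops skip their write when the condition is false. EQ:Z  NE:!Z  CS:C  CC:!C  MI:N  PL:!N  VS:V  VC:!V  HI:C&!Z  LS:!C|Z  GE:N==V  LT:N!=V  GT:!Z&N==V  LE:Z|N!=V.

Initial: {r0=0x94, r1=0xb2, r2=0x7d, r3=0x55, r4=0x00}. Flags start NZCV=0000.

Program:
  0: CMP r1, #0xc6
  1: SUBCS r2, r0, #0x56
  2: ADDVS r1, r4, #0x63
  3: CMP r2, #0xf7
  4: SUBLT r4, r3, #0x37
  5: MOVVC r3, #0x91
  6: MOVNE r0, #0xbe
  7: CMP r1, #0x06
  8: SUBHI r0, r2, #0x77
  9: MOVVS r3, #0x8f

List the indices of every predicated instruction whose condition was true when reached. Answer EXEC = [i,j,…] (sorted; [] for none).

EXEC = [6,8]

0: ✓ CMP  NZCV=1000
1: · SUBCS
2: · ADDVS
3: ✓ CMP  NZCV=1001
4: · SUBLT
5: · MOVVC
6: ✓ MOVNE  r0←0xbe
7: ✓ CMP  NZCV=1010
8: ✓ SUBHI  r0←0x06
9: · MOVVS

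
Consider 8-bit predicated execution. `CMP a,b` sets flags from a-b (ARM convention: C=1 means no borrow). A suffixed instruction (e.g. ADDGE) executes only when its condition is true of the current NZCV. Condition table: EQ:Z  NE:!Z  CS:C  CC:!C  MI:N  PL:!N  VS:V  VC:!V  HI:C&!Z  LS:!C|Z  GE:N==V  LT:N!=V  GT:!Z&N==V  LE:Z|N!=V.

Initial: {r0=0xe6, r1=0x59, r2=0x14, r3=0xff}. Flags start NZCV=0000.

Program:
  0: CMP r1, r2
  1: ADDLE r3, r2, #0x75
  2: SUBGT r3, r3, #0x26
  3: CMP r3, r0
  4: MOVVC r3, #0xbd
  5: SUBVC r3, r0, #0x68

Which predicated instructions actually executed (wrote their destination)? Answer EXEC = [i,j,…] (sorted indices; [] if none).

EXEC = [2,4,5]

0: ✓ CMP  NZCV=0010
1: · ADDLE
2: ✓ SUBGT  r3←0xd9
3: ✓ CMP  NZCV=1000
4: ✓ MOVVC  r3←0xbd
5: ✓ SUBVC  r3←0x7e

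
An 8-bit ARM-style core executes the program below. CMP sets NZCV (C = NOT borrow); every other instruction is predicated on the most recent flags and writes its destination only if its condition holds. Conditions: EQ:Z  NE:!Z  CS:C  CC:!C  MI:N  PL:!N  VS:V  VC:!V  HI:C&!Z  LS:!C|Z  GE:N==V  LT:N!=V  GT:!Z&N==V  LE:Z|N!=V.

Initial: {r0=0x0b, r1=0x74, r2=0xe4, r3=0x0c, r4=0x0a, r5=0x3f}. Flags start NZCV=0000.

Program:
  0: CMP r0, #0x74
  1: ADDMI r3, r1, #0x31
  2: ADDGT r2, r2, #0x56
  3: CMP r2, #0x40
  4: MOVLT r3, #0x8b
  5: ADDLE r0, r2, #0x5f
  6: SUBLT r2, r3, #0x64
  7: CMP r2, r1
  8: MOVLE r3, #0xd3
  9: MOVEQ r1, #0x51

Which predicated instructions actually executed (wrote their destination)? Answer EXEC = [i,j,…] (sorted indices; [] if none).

EXEC = [1,4,5,6,8]

[0] flags=1000 → (cmp)
[1] flags=1000 MI?T → r3=0xa5
[2] flags=1000 GT?F → skip
[3] flags=1010 → (cmp)
[4] flags=1010 LT?T → r3=0x8b
[5] flags=1010 LE?T → r0=0x43
[6] flags=1010 LT?T → r2=0x27
[7] flags=1000 → (cmp)
[8] flags=1000 LE?T → r3=0xd3
[9] flags=1000 EQ?F → skip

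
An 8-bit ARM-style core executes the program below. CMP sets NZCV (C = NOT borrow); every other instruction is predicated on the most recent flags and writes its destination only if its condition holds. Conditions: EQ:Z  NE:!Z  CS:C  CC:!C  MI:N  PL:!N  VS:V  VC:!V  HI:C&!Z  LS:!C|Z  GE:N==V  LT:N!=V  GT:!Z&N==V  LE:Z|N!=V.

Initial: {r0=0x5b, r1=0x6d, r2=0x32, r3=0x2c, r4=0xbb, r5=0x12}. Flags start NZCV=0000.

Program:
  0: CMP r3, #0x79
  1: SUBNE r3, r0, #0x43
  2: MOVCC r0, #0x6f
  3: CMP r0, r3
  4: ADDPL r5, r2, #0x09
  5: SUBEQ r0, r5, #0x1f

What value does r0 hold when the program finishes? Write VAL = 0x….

VAL = 0x6f

[0] flags=1000 → (cmp)
[1] flags=1000 NE?T → r3=0x18
[2] flags=1000 CC?T → r0=0x6f
[3] flags=0010 → (cmp)
[4] flags=0010 PL?T → r5=0x3b
[5] flags=0010 EQ?F → skip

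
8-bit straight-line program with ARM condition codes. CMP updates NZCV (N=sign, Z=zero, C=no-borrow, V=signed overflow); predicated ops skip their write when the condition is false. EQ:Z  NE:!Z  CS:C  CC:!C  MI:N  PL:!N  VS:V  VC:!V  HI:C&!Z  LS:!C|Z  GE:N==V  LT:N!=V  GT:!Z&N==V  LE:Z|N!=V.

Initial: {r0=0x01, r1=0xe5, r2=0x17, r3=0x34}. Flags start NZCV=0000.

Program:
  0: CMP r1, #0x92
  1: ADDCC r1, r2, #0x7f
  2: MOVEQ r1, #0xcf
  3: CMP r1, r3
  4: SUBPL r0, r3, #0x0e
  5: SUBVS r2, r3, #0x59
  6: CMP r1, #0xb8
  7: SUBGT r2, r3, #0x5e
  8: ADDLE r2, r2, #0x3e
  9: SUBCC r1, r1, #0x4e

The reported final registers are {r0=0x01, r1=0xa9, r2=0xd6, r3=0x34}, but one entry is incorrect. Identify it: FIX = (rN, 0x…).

0: ✓ CMP  NZCV=0010
1: · ADDCC
2: · MOVEQ
3: ✓ CMP  NZCV=1010
4: · SUBPL
5: · SUBVS
6: ✓ CMP  NZCV=0010
7: ✓ SUBGT  r2←0xd6
8: · ADDLE
9: · SUBCC

FIX = (r1, 0xe5)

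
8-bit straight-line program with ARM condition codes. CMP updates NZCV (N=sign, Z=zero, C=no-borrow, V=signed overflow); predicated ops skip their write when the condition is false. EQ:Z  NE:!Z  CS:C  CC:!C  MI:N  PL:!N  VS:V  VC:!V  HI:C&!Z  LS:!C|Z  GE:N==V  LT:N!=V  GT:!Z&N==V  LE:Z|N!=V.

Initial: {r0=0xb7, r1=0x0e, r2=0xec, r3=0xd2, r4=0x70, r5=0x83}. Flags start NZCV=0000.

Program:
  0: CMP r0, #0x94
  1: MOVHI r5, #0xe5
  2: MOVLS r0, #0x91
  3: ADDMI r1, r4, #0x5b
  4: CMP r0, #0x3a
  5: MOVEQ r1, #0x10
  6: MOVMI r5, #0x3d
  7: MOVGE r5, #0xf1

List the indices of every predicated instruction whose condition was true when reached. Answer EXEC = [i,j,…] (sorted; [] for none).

EXEC = [1]

[0] flags=0010 → (cmp)
[1] flags=0010 HI?T → r5=0xe5
[2] flags=0010 LS?F → skip
[3] flags=0010 MI?F → skip
[4] flags=0011 → (cmp)
[5] flags=0011 EQ?F → skip
[6] flags=0011 MI?F → skip
[7] flags=0011 GE?F → skip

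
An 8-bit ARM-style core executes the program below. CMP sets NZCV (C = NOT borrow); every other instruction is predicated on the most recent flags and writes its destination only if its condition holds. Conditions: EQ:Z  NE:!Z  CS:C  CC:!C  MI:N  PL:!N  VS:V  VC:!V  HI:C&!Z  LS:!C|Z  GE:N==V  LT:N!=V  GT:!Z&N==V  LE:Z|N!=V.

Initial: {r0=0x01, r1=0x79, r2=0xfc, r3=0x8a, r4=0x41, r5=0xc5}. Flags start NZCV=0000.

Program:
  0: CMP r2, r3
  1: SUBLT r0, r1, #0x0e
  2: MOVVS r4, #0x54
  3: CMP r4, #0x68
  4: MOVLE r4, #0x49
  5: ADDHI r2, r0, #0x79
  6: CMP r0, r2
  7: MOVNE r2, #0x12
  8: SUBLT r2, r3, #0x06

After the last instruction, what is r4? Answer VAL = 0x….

[0] flags=0010 → (cmp)
[1] flags=0010 LT?F → skip
[2] flags=0010 VS?F → skip
[3] flags=1000 → (cmp)
[4] flags=1000 LE?T → r4=0x49
[5] flags=1000 HI?F → skip
[6] flags=0000 → (cmp)
[7] flags=0000 NE?T → r2=0x12
[8] flags=0000 LT?F → skip

VAL = 0x49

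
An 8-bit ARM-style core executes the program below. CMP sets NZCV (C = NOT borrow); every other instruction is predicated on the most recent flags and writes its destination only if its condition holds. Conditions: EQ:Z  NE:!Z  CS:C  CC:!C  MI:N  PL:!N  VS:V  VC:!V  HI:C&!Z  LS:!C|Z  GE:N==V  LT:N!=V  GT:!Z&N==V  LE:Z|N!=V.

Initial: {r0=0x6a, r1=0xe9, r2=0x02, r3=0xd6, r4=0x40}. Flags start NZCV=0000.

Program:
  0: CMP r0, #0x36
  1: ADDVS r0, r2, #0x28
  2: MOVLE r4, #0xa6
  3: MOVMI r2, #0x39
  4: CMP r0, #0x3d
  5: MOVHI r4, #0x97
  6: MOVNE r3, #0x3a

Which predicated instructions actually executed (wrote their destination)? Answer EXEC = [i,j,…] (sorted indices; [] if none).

EXEC = [5,6]

0: ✓ CMP  NZCV=0010
1: · ADDVS
2: · MOVLE
3: · MOVMI
4: ✓ CMP  NZCV=0010
5: ✓ MOVHI  r4←0x97
6: ✓ MOVNE  r3←0x3a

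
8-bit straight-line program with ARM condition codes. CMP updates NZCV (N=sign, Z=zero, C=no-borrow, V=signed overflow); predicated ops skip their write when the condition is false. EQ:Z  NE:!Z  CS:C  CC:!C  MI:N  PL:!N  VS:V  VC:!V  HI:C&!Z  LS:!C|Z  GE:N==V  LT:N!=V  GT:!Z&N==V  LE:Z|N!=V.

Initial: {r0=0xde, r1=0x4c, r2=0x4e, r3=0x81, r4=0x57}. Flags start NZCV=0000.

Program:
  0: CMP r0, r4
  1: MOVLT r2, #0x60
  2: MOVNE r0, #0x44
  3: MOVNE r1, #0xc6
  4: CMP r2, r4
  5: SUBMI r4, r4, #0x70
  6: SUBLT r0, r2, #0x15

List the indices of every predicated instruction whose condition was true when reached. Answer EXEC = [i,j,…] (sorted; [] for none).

EXEC = [1,2,3]

0: ✓ CMP  NZCV=1010
1: ✓ MOVLT  r2←0x60
2: ✓ MOVNE  r0←0x44
3: ✓ MOVNE  r1←0xc6
4: ✓ CMP  NZCV=0010
5: · SUBMI
6: · SUBLT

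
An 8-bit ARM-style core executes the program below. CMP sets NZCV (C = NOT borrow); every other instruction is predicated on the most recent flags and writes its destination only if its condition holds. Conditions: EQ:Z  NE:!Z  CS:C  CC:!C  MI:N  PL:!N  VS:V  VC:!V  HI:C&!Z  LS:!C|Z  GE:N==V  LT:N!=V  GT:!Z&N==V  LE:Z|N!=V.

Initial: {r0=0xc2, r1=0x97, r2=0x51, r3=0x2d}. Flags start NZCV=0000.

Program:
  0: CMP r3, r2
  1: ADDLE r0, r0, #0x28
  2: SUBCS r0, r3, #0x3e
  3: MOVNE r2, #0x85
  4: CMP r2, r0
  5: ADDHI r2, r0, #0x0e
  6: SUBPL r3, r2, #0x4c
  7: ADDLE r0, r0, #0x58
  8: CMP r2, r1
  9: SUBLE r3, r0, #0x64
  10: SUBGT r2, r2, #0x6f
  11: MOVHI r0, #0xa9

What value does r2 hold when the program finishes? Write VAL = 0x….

0: ✓ CMP  NZCV=1000
1: ✓ ADDLE  r0←0xea
2: · SUBCS
3: ✓ MOVNE  r2←0x85
4: ✓ CMP  NZCV=1000
5: · ADDHI
6: · SUBPL
7: ✓ ADDLE  r0←0x42
8: ✓ CMP  NZCV=1000
9: ✓ SUBLE  r3←0xde
10: · SUBGT
11: · MOVHI

VAL = 0x85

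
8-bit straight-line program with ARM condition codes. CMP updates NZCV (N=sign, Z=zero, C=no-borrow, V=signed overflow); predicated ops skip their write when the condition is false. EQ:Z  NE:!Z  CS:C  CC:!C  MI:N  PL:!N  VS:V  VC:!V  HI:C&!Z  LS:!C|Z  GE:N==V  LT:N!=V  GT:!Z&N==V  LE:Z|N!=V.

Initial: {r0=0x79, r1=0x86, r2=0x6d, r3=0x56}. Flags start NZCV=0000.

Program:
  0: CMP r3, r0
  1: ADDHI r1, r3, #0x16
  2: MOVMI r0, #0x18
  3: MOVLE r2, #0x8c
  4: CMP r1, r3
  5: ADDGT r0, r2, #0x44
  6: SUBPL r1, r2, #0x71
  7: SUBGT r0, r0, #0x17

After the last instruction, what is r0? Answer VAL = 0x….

[0] flags=1000 → (cmp)
[1] flags=1000 HI?F → skip
[2] flags=1000 MI?T → r0=0x18
[3] flags=1000 LE?T → r2=0x8c
[4] flags=0011 → (cmp)
[5] flags=0011 GT?F → skip
[6] flags=0011 PL?T → r1=0x1b
[7] flags=0011 GT?F → skip

VAL = 0x18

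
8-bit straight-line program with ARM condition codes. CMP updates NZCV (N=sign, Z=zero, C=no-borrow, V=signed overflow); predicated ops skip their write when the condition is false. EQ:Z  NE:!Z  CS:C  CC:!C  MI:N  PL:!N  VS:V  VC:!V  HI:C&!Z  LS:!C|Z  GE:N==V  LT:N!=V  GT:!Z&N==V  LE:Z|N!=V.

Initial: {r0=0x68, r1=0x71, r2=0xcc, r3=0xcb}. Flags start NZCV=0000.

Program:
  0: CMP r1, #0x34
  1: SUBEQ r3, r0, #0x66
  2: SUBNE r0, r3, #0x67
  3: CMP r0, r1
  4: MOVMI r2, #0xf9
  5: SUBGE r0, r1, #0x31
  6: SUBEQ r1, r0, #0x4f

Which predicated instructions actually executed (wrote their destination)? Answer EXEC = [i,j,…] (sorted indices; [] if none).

[0] flags=0010 → (cmp)
[1] flags=0010 EQ?F → skip
[2] flags=0010 NE?T → r0=0x64
[3] flags=1000 → (cmp)
[4] flags=1000 MI?T → r2=0xf9
[5] flags=1000 GE?F → skip
[6] flags=1000 EQ?F → skip

EXEC = [2,4]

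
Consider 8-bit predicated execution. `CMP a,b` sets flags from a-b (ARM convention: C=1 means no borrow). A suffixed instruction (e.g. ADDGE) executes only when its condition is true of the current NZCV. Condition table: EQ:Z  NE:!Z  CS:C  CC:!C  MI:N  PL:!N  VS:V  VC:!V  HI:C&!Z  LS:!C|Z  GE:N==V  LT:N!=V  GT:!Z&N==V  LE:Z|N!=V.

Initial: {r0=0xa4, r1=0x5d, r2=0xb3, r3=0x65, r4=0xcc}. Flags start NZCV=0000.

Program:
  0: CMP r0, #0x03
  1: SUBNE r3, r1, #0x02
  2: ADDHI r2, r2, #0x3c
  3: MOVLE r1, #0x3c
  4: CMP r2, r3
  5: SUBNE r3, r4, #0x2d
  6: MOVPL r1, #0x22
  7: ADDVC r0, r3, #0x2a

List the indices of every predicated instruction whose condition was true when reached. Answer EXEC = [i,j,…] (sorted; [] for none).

EXEC = [1,2,3,5,7]

0: ✓ CMP  NZCV=1010
1: ✓ SUBNE  r3←0x5b
2: ✓ ADDHI  r2←0xef
3: ✓ MOVLE  r1←0x3c
4: ✓ CMP  NZCV=1010
5: ✓ SUBNE  r3←0x9f
6: · MOVPL
7: ✓ ADDVC  r0←0xc9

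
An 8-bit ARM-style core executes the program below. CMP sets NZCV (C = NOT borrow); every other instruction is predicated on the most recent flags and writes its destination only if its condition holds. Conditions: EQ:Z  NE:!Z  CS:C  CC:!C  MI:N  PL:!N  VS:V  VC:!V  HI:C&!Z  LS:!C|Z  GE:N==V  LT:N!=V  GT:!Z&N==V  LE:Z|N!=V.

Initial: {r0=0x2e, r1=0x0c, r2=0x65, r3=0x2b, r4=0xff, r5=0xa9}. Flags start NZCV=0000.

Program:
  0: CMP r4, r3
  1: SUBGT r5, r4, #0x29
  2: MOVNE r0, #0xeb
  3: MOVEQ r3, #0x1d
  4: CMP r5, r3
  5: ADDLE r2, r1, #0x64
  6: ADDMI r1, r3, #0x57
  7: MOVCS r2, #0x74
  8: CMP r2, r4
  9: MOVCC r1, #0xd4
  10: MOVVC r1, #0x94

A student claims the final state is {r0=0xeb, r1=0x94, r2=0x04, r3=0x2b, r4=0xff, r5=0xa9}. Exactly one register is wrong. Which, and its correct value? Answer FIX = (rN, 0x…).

0: ✓ CMP  NZCV=1010
1: · SUBGT
2: ✓ MOVNE  r0←0xeb
3: · MOVEQ
4: ✓ CMP  NZCV=0011
5: ✓ ADDLE  r2←0x70
6: · ADDMI
7: ✓ MOVCS  r2←0x74
8: ✓ CMP  NZCV=0000
9: ✓ MOVCC  r1←0xd4
10: ✓ MOVVC  r1←0x94

FIX = (r2, 0x74)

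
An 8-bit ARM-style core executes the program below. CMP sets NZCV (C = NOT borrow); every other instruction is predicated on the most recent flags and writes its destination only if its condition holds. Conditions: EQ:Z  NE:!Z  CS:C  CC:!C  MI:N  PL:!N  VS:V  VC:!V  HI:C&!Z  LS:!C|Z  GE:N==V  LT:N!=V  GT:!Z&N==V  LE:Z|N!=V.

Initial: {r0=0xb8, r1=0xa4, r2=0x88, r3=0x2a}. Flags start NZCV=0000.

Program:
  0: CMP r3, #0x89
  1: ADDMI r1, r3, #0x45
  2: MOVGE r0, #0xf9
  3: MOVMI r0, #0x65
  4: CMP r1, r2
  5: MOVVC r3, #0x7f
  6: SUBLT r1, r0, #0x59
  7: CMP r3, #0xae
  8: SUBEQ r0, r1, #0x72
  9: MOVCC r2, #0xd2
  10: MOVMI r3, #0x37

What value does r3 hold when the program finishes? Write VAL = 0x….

0: ✓ CMP  NZCV=1001
1: ✓ ADDMI  r1←0x6f
2: ✓ MOVGE  r0←0xf9
3: ✓ MOVMI  r0←0x65
4: ✓ CMP  NZCV=1001
5: · MOVVC
6: · SUBLT
7: ✓ CMP  NZCV=0000
8: · SUBEQ
9: ✓ MOVCC  r2←0xd2
10: · MOVMI

VAL = 0x2a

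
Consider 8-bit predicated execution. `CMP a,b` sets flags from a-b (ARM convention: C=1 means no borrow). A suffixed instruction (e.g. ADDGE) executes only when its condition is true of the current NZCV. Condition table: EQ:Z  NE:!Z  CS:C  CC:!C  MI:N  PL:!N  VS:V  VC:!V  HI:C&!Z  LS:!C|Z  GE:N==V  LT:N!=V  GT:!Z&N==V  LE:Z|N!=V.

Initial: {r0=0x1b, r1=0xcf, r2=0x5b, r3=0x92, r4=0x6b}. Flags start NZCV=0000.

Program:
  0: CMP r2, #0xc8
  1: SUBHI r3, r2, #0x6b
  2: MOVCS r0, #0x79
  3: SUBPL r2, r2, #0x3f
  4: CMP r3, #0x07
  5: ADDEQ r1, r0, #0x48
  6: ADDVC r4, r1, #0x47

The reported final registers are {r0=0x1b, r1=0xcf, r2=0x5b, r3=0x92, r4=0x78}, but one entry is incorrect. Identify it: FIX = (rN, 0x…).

[0] flags=1001 → (cmp)
[1] flags=1001 HI?F → skip
[2] flags=1001 CS?F → skip
[3] flags=1001 PL?F → skip
[4] flags=1010 → (cmp)
[5] flags=1010 EQ?F → skip
[6] flags=1010 VC?T → r4=0x16

FIX = (r4, 0x16)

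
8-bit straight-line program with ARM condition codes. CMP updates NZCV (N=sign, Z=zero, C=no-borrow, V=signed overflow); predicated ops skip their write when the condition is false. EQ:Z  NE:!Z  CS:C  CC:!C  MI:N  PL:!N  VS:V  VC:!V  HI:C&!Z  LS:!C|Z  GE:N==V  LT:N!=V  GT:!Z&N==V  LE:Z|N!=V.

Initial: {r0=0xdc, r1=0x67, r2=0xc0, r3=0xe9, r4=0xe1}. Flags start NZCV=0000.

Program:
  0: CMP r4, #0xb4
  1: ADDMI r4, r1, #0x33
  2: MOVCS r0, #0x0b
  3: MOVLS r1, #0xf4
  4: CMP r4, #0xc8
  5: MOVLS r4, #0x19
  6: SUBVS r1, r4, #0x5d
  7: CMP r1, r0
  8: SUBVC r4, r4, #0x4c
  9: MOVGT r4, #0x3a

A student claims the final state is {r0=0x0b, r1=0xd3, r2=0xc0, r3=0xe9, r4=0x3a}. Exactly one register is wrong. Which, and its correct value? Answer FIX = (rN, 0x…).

FIX = (r1, 0x67)

[0] flags=0010 → (cmp)
[1] flags=0010 MI?F → skip
[2] flags=0010 CS?T → r0=0x0b
[3] flags=0010 LS?F → skip
[4] flags=0010 → (cmp)
[5] flags=0010 LS?F → skip
[6] flags=0010 VS?F → skip
[7] flags=0010 → (cmp)
[8] flags=0010 VC?T → r4=0x95
[9] flags=0010 GT?T → r4=0x3a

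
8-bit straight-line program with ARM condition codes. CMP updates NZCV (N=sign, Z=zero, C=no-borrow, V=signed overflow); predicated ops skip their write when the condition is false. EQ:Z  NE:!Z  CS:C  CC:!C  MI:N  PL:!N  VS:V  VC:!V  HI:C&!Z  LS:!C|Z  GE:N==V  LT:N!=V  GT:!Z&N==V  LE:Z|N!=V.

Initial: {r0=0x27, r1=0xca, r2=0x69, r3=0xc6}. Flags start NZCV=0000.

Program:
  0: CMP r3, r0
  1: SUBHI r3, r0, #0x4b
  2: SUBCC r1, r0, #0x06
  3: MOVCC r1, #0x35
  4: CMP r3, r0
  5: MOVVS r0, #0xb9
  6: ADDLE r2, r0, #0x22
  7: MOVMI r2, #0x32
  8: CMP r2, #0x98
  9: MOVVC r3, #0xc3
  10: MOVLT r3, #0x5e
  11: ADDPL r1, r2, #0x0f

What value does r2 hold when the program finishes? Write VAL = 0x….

[0] flags=1010 → (cmp)
[1] flags=1010 HI?T → r3=0xdc
[2] flags=1010 CC?F → skip
[3] flags=1010 CC?F → skip
[4] flags=1010 → (cmp)
[5] flags=1010 VS?F → skip
[6] flags=1010 LE?T → r2=0x49
[7] flags=1010 MI?T → r2=0x32
[8] flags=1001 → (cmp)
[9] flags=1001 VC?F → skip
[10] flags=1001 LT?F → skip
[11] flags=1001 PL?F → skip

VAL = 0x32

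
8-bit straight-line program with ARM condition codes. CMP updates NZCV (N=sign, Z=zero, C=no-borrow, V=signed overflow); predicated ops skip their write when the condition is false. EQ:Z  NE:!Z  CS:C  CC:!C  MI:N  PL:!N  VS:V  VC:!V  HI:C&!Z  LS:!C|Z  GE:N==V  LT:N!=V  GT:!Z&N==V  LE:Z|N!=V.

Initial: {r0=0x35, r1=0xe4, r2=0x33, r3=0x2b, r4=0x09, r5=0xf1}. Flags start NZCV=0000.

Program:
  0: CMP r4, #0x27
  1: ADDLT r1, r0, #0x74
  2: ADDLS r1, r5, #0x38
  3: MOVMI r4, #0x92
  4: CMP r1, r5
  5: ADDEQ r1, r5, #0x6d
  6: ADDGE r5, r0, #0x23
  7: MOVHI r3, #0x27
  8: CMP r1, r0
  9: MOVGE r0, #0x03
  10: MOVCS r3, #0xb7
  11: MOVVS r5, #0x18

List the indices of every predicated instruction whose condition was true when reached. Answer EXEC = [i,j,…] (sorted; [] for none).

EXEC = [1,2,3,6]

0: ✓ CMP  NZCV=1000
1: ✓ ADDLT  r1←0xa9
2: ✓ ADDLS  r1←0x29
3: ✓ MOVMI  r4←0x92
4: ✓ CMP  NZCV=0000
5: · ADDEQ
6: ✓ ADDGE  r5←0x58
7: · MOVHI
8: ✓ CMP  NZCV=1000
9: · MOVGE
10: · MOVCS
11: · MOVVS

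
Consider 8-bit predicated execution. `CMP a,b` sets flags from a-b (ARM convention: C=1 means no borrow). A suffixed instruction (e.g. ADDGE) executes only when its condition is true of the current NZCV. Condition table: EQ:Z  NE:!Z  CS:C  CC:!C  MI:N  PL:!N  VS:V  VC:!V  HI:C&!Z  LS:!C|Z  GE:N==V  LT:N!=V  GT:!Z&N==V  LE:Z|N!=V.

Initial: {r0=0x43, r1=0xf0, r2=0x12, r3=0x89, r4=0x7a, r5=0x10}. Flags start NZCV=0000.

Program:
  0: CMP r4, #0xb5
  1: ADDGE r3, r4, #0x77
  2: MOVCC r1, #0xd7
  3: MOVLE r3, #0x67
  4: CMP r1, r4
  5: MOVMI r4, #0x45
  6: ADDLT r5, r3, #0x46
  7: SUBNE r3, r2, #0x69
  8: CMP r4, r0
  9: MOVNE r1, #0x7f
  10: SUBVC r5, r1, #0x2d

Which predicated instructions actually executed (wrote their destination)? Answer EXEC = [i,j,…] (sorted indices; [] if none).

[0] flags=1001 → (cmp)
[1] flags=1001 GE?T → r3=0xf1
[2] flags=1001 CC?T → r1=0xd7
[3] flags=1001 LE?F → skip
[4] flags=0011 → (cmp)
[5] flags=0011 MI?F → skip
[6] flags=0011 LT?T → r5=0x37
[7] flags=0011 NE?T → r3=0xa9
[8] flags=0010 → (cmp)
[9] flags=0010 NE?T → r1=0x7f
[10] flags=0010 VC?T → r5=0x52

EXEC = [1,2,6,7,9,10]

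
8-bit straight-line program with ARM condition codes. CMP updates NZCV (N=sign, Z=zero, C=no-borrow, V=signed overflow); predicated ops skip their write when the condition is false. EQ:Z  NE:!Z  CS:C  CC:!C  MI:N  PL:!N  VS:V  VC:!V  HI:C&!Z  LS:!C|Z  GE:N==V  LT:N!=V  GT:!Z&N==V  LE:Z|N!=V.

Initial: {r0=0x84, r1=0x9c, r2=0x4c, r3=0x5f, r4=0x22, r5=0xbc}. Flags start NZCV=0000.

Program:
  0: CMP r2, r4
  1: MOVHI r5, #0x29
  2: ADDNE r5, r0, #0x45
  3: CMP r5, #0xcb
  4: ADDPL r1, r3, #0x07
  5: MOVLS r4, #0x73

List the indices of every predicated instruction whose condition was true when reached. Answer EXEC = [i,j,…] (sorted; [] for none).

EXEC = [1,2,5]

0: ✓ CMP  NZCV=0010
1: ✓ MOVHI  r5←0x29
2: ✓ ADDNE  r5←0xc9
3: ✓ CMP  NZCV=1000
4: · ADDPL
5: ✓ MOVLS  r4←0x73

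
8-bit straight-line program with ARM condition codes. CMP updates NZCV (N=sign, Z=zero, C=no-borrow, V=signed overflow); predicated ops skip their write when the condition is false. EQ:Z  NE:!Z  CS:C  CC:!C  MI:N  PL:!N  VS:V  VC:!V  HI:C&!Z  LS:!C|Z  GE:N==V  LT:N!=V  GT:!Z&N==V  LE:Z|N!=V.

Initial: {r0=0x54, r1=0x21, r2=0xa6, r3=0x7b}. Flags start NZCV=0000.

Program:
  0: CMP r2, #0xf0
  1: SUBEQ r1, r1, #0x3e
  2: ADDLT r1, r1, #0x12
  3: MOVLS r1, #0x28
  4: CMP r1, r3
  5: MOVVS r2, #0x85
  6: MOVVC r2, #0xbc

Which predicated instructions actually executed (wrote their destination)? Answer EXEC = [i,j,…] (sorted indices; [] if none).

[0] flags=1000 → (cmp)
[1] flags=1000 EQ?F → skip
[2] flags=1000 LT?T → r1=0x33
[3] flags=1000 LS?T → r1=0x28
[4] flags=1000 → (cmp)
[5] flags=1000 VS?F → skip
[6] flags=1000 VC?T → r2=0xbc

EXEC = [2,3,6]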